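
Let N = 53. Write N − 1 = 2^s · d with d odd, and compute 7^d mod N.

52

53 − 1 = 52 = 2^2 · 13, so d = 13.
7^1 ≡ 7 (mod 53)
7^2 ≡ 7^2 = 49 ≡ 49 (mod 53)
7^4 ≡ 49^2 = 2401 ≡ 16 (mod 53)
7^8 ≡ 16^2 = 256 ≡ 44 (mod 53)
13 = 8 + 4 + 1 in binary powers of 2.
So 7^13 ≡ 44 · 16 · 7 ≡ 52 (mod 53).
Since 7^d ≡ 52 (mod 53), base 7 does not prove 53 composite.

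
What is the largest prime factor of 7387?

7387 = 83 · 89
89 is prime.
So 7387 = 83 · 89; the largest prime factor is 89.

89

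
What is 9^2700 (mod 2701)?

1

9^1 ≡ 9 (mod 2701)
9^2 ≡ 9^2 = 81 ≡ 81 (mod 2701)
9^4 ≡ 81^2 = 6561 ≡ 1159 (mod 2701)
9^8 ≡ 1159^2 = 1343281 ≡ 884 (mod 2701)
9^16 ≡ 884^2 = 781456 ≡ 867 (mod 2701)
9^32 ≡ 867^2 = 751689 ≡ 811 (mod 2701)
9^64 ≡ 811^2 = 657721 ≡ 1378 (mod 2701)
9^128 ≡ 1378^2 = 1898884 ≡ 81 (mod 2701)
9^256 ≡ 81^2 = 6561 ≡ 1159 (mod 2701)
9^512 ≡ 1159^2 = 1343281 ≡ 884 (mod 2701)
9^1024 ≡ 884^2 = 781456 ≡ 867 (mod 2701)
9^2048 ≡ 867^2 = 751689 ≡ 811 (mod 2701)
2700 = 2048 + 512 + 128 + 8 + 4 in binary powers of 2.
So 9^2700 ≡ 811 · 884 · 81 · 884 · 1159 ≡ 1 (mod 2701).
Since the result is 1, base 9 gives no evidence that 2701 is composite.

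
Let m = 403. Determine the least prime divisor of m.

403 is odd.
Digit sum 7, not divisible by 3.
Ends in 3: not divisible by 5.
7: 403 = 7·57 + 4
11: 403 = 11·36 + 7
13: 403 = 13·31

13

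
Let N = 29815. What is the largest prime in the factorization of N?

29815 = 5 · 5963
5963 = 67 · 89
89 is prime.
So 29815 = 5 · 67 · 89; the largest prime factor is 89.

89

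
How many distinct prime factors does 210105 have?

5

210105 = 3^2 · 23345
23345 = 5 · 4669
4669 = 7 · 667
667 = 23 · 29
210105 = 3^2 · 5 · 7 · 23 · 29, which has 5 distinct prime factors.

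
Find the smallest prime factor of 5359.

5359 is odd.
Digit sum 22, not divisible by 3.
Ends in 9: not divisible by 5.
7: 5359 = 7·765 + 4
11: 5359 = 11·487 + 2
13: 5359 = 13·412 + 3
17: 5359 = 17·315 + 4
19: 5359 = 19·282 + 1
23: 5359 = 23·233

23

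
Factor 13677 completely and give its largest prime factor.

13677 = 3 · 4559
4559 = 47 · 97
97 is prime.
So 13677 = 3 · 47 · 97; the largest prime factor is 97.

97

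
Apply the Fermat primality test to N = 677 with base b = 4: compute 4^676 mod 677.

4^1 ≡ 4 (mod 677)
4^2 ≡ 4^2 = 16 ≡ 16 (mod 677)
4^4 ≡ 16^2 = 256 ≡ 256 (mod 677)
4^8 ≡ 256^2 = 65536 ≡ 544 (mod 677)
4^16 ≡ 544^2 = 295936 ≡ 87 (mod 677)
4^32 ≡ 87^2 = 7569 ≡ 122 (mod 677)
4^64 ≡ 122^2 = 14884 ≡ 667 (mod 677)
4^128 ≡ 667^2 = 444889 ≡ 100 (mod 677)
4^256 ≡ 100^2 = 10000 ≡ 522 (mod 677)
4^512 ≡ 522^2 = 272484 ≡ 330 (mod 677)
676 = 512 + 128 + 32 + 4 in binary powers of 2.
So 4^676 ≡ 330 · 100 · 122 · 256 ≡ 1 (mod 677).
Since the result is 1, base 4 gives no evidence that 677 is composite.

1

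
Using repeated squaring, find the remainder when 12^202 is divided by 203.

86

12^1 ≡ 12 (mod 203)
12^2 ≡ 12^2 = 144 ≡ 144 (mod 203)
12^4 ≡ 144^2 = 20736 ≡ 30 (mod 203)
12^8 ≡ 30^2 = 900 ≡ 88 (mod 203)
12^16 ≡ 88^2 = 7744 ≡ 30 (mod 203)
12^32 ≡ 30^2 = 900 ≡ 88 (mod 203)
12^64 ≡ 88^2 = 7744 ≡ 30 (mod 203)
12^128 ≡ 30^2 = 900 ≡ 88 (mod 203)
202 = 128 + 64 + 8 + 2 in binary powers of 2.
So 12^202 ≡ 88 · 30 · 88 · 144 ≡ 86 (mod 203).
Since 86 ≠ 1, base 12 is a Fermat witness: 203 is composite.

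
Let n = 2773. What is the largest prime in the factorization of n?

59

2773 = 47 · 59
59 is prime.
So 2773 = 47 · 59; the largest prime factor is 59.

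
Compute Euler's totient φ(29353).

Factor: 29353 = 149 · 197.
φ(29353) = (149−1) · (197−1) = 148 · 196 = 29008.

29008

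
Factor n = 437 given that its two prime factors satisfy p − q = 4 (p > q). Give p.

Since p = q + 4, we have 437 = q(q + 4), so q² + 4q − 437 = 0.
Discriminant: 4² + 4·437 = 16 + 1748 = 1764; √1764 = 42.
q = (−4 + 42)/2 = 19, and p = q + 4 = 23.
Check: 19 · 23 = 437.

23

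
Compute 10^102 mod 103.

10^1 ≡ 10 (mod 103)
10^2 ≡ 10^2 = 100 ≡ 100 (mod 103)
10^4 ≡ 100^2 = 10000 ≡ 9 (mod 103)
10^8 ≡ 9^2 = 81 ≡ 81 (mod 103)
10^16 ≡ 81^2 = 6561 ≡ 72 (mod 103)
10^32 ≡ 72^2 = 5184 ≡ 34 (mod 103)
10^64 ≡ 34^2 = 1156 ≡ 23 (mod 103)
102 = 64 + 32 + 4 + 2 in binary powers of 2.
So 10^102 ≡ 23 · 34 · 9 · 100 ≡ 1 (mod 103).
Since the result is 1, base 10 gives no evidence that 103 is composite.

1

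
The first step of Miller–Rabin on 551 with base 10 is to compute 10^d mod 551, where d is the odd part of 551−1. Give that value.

551 − 1 = 550 = 2^1 · 275, so d = 275.
10^1 ≡ 10 (mod 551)
10^2 ≡ 10^2 = 100 ≡ 100 (mod 551)
10^4 ≡ 100^2 = 10000 ≡ 82 (mod 551)
10^8 ≡ 82^2 = 6724 ≡ 112 (mod 551)
10^16 ≡ 112^2 = 12544 ≡ 422 (mod 551)
10^32 ≡ 422^2 = 178084 ≡ 111 (mod 551)
10^64 ≡ 111^2 = 12321 ≡ 199 (mod 551)
10^128 ≡ 199^2 = 39601 ≡ 480 (mod 551)
10^256 ≡ 480^2 = 230400 ≡ 82 (mod 551)
275 = 256 + 16 + 2 + 1 in binary powers of 2.
So 10^275 ≡ 82 · 422 · 100 · 10 ≡ 98 (mod 551).
Squaring chain: 98; never reaches −1, so base 10 is a Miller–Rabin witness that 551 is composite.

98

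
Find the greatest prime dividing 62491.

23

62491 = 11 · 5681
5681 = 13 · 437
437 = 19 · 23
23 is prime.
So 62491 = 11 · 13 · 19 · 23; the largest prime factor is 23.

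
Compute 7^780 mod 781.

45

7^1 ≡ 7 (mod 781)
7^2 ≡ 7^2 = 49 ≡ 49 (mod 781)
7^4 ≡ 49^2 = 2401 ≡ 58 (mod 781)
7^8 ≡ 58^2 = 3364 ≡ 240 (mod 781)
7^16 ≡ 240^2 = 57600 ≡ 587 (mod 781)
7^32 ≡ 587^2 = 344569 ≡ 148 (mod 781)
7^64 ≡ 148^2 = 21904 ≡ 36 (mod 781)
7^128 ≡ 36^2 = 1296 ≡ 515 (mod 781)
7^256 ≡ 515^2 = 265225 ≡ 466 (mod 781)
7^512 ≡ 466^2 = 217156 ≡ 38 (mod 781)
780 = 512 + 256 + 8 + 4 in binary powers of 2.
So 7^780 ≡ 38 · 466 · 240 · 58 ≡ 45 (mod 781).
Since 45 ≠ 1, base 7 is a Fermat witness: 781 is composite.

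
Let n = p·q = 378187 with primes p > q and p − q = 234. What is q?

Since p = q + 234, we have 378187 = q(q + 234), so q² + 234q − 378187 = 0.
Discriminant: 234² + 4·378187 = 54756 + 1512748 = 1567504; √1567504 = 1252.
q = (−234 + 1252)/2 = 509, and p = q + 234 = 743.
Check: 509 · 743 = 378187.

509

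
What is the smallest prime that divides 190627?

19

190627 is odd.
Digit sum 25, not divisible by 3.
Ends in 7: not divisible by 5.
7: 190627 = 7·27232 + 3
11: 190627 = 11·17329 + 8
13: 190627 = 13·14663 + 8
17: 190627 = 17·11213 + 6
19: 190627 = 19·10033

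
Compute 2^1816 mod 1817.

1221

2^1 ≡ 2 (mod 1817)
2^2 ≡ 2^2 = 4 ≡ 4 (mod 1817)
2^4 ≡ 4^2 = 16 ≡ 16 (mod 1817)
2^8 ≡ 16^2 = 256 ≡ 256 (mod 1817)
2^16 ≡ 256^2 = 65536 ≡ 124 (mod 1817)
2^32 ≡ 124^2 = 15376 ≡ 840 (mod 1817)
2^64 ≡ 840^2 = 705600 ≡ 604 (mod 1817)
2^128 ≡ 604^2 = 364816 ≡ 1416 (mod 1817)
2^256 ≡ 1416^2 = 2005056 ≡ 905 (mod 1817)
2^512 ≡ 905^2 = 819025 ≡ 1375 (mod 1817)
2^1024 ≡ 1375^2 = 1890625 ≡ 945 (mod 1817)
1816 = 1024 + 512 + 256 + 16 + 8 in binary powers of 2.
So 2^1816 ≡ 945 · 1375 · 905 · 124 · 256 ≡ 1221 (mod 1817).
Since 1221 ≠ 1, base 2 is a Fermat witness: 1817 is composite.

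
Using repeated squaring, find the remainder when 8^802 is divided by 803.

8^1 ≡ 8 (mod 803)
8^2 ≡ 8^2 = 64 ≡ 64 (mod 803)
8^4 ≡ 64^2 = 4096 ≡ 81 (mod 803)
8^8 ≡ 81^2 = 6561 ≡ 137 (mod 803)
8^16 ≡ 137^2 = 18769 ≡ 300 (mod 803)
8^32 ≡ 300^2 = 90000 ≡ 64 (mod 803)
8^64 ≡ 64^2 = 4096 ≡ 81 (mod 803)
8^128 ≡ 81^2 = 6561 ≡ 137 (mod 803)
8^256 ≡ 137^2 = 18769 ≡ 300 (mod 803)
8^512 ≡ 300^2 = 90000 ≡ 64 (mod 803)
802 = 512 + 256 + 32 + 2 in binary powers of 2.
So 8^802 ≡ 64 · 300 · 64 · 64 ≡ 592 (mod 803).
Since 592 ≠ 1, base 8 is a Fermat witness: 803 is composite.

592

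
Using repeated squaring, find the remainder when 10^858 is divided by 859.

1

10^1 ≡ 10 (mod 859)
10^2 ≡ 10^2 = 100 ≡ 100 (mod 859)
10^4 ≡ 100^2 = 10000 ≡ 551 (mod 859)
10^8 ≡ 551^2 = 303601 ≡ 374 (mod 859)
10^16 ≡ 374^2 = 139876 ≡ 718 (mod 859)
10^32 ≡ 718^2 = 515524 ≡ 124 (mod 859)
10^64 ≡ 124^2 = 15376 ≡ 773 (mod 859)
10^128 ≡ 773^2 = 597529 ≡ 524 (mod 859)
10^256 ≡ 524^2 = 274576 ≡ 555 (mod 859)
10^512 ≡ 555^2 = 308025 ≡ 503 (mod 859)
858 = 512 + 256 + 64 + 16 + 8 + 2 in binary powers of 2.
So 10^858 ≡ 503 · 555 · 773 · 718 · 374 · 100 ≡ 1 (mod 859).
Since the result is 1, base 10 gives no evidence that 859 is composite.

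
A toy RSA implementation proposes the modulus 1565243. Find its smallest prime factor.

43

1565243 is odd.
Digit sum 26, not divisible by 3.
Ends in 3: not divisible by 5.
7: 1565243 = 7·223606 + 1
11: 1565243 = 11·142294 + 9
13: 1565243 = 13·120403 + 4
17: 1565243 = 17·92073 + 2
19: 1565243 = 19·82381 + 4
23: 1565243 = 23·68054 + 1
29: 1565243 = 29·53973 + 26
31: 1565243 = 31·50491 + 22
37: 1565243 = 37·42303 + 32
41: 1565243 = 41·38176 + 27
43: 1565243 = 43·36401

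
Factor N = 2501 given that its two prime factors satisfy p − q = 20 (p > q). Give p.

Since p = q + 20, we have 2501 = q(q + 20), so q² + 20q − 2501 = 0.
Discriminant: 20² + 4·2501 = 400 + 10004 = 10404; √10404 = 102.
q = (−20 + 102)/2 = 41, and p = q + 20 = 61.
Check: 41 · 61 = 2501.

61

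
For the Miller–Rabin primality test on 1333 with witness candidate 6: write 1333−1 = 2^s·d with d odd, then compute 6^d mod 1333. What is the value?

1333 − 1 = 1332 = 2^2 · 333, so d = 333.
6^1 ≡ 6 (mod 1333)
6^2 ≡ 6^2 = 36 ≡ 36 (mod 1333)
6^4 ≡ 36^2 = 1296 ≡ 1296 (mod 1333)
6^8 ≡ 1296^2 = 1679616 ≡ 36 (mod 1333)
6^16 ≡ 36^2 = 1296 ≡ 1296 (mod 1333)
6^32 ≡ 1296^2 = 1679616 ≡ 36 (mod 1333)
6^64 ≡ 36^2 = 1296 ≡ 1296 (mod 1333)
6^128 ≡ 1296^2 = 1679616 ≡ 36 (mod 1333)
6^256 ≡ 36^2 = 1296 ≡ 1296 (mod 1333)
333 = 256 + 64 + 8 + 4 + 1 in binary powers of 2.
So 6^333 ≡ 1296 · 1296 · 36 · 1296 · 6 ≡ 216 (mod 1333).
Squaring chain: 216 → 1; never reaches −1, so base 6 is a Miller–Rabin witness that 1333 is composite.

216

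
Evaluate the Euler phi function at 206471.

192280

Factor: 206471 = 23 · 47 · 191.
φ(206471) = (23−1) · (47−1) · (191−1) = 22 · 46 · 190 = 192280.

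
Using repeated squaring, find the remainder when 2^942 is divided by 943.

2^1 ≡ 2 (mod 943)
2^2 ≡ 2^2 = 4 ≡ 4 (mod 943)
2^4 ≡ 4^2 = 16 ≡ 16 (mod 943)
2^8 ≡ 16^2 = 256 ≡ 256 (mod 943)
2^16 ≡ 256^2 = 65536 ≡ 469 (mod 943)
2^32 ≡ 469^2 = 219961 ≡ 242 (mod 943)
2^64 ≡ 242^2 = 58564 ≡ 98 (mod 943)
2^128 ≡ 98^2 = 9604 ≡ 174 (mod 943)
2^256 ≡ 174^2 = 30276 ≡ 100 (mod 943)
2^512 ≡ 100^2 = 10000 ≡ 570 (mod 943)
942 = 512 + 256 + 128 + 32 + 8 + 4 + 2 in binary powers of 2.
So 2^942 ≡ 570 · 100 · 174 · 242 · 256 · 16 · 4 ≡ 496 (mod 943).
Since 496 ≠ 1, base 2 is a Fermat witness: 943 is composite.

496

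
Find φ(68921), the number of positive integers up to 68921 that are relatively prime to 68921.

Factor: 68921 = 41^3.
φ(68921) = 41^2·(41−1) = 67240.

67240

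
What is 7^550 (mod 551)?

197

7^1 ≡ 7 (mod 551)
7^2 ≡ 7^2 = 49 ≡ 49 (mod 551)
7^4 ≡ 49^2 = 2401 ≡ 197 (mod 551)
7^8 ≡ 197^2 = 38809 ≡ 239 (mod 551)
7^16 ≡ 239^2 = 57121 ≡ 368 (mod 551)
7^32 ≡ 368^2 = 135424 ≡ 429 (mod 551)
7^64 ≡ 429^2 = 184041 ≡ 7 (mod 551)
7^128 ≡ 7^2 = 49 ≡ 49 (mod 551)
7^256 ≡ 49^2 = 2401 ≡ 197 (mod 551)
7^512 ≡ 197^2 = 38809 ≡ 239 (mod 551)
550 = 512 + 32 + 4 + 2 in binary powers of 2.
So 7^550 ≡ 239 · 429 · 197 · 49 ≡ 197 (mod 551).
Since 197 ≠ 1, base 7 is a Fermat witness: 551 is composite.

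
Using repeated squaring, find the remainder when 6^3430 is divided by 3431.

1955

6^1 ≡ 6 (mod 3431)
6^2 ≡ 6^2 = 36 ≡ 36 (mod 3431)
6^4 ≡ 36^2 = 1296 ≡ 1296 (mod 3431)
6^8 ≡ 1296^2 = 1679616 ≡ 1857 (mod 3431)
6^16 ≡ 1857^2 = 3448449 ≡ 294 (mod 3431)
6^32 ≡ 294^2 = 86436 ≡ 661 (mod 3431)
6^64 ≡ 661^2 = 436921 ≡ 1184 (mod 3431)
6^128 ≡ 1184^2 = 1401856 ≡ 2008 (mod 3431)
6^256 ≡ 2008^2 = 4032064 ≡ 639 (mod 3431)
6^512 ≡ 639^2 = 408321 ≡ 32 (mod 3431)
6^1024 ≡ 32^2 = 1024 ≡ 1024 (mod 3431)
6^2048 ≡ 1024^2 = 1048576 ≡ 2121 (mod 3431)
3430 = 2048 + 1024 + 256 + 64 + 32 + 4 + 2 in binary powers of 2.
So 6^3430 ≡ 2121 · 1024 · 639 · 1184 · 661 · 1296 · 36 ≡ 1955 (mod 3431).
Since 1955 ≠ 1, base 6 is a Fermat witness: 3431 is composite.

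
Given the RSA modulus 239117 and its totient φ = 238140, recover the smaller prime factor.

φ(n) = (p−1)(q−1) = n − (p+q) + 1, so p + q = 239117 − 238140 + 1 = 978.
p and q are the roots of t² − 978t + 239117 = 0.
Discriminant: 978² − 4·239117 = 956484 − 956468 = 16; √16 = 4.
q = (978 − 4)/2 = 487, p = (978 + 4)/2 = 491.
Check: 487 · 491 = 239117.

487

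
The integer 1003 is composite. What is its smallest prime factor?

1003 is odd.
Digit sum 4, not divisible by 3.
Ends in 3: not divisible by 5.
7: 1003 = 7·143 + 2
11: 1003 = 11·91 + 2
13: 1003 = 13·77 + 2
17: 1003 = 17·59

17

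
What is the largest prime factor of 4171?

4171 = 43 · 97
97 is prime.
So 4171 = 43 · 97; the largest prime factor is 97.

97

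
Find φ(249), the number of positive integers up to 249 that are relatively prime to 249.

164

Factor: 249 = 3 · 83.
φ(249) = (3−1) · (83−1) = 2 · 82 = 164.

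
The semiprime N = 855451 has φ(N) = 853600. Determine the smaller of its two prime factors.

881

φ(n) = (p−1)(q−1) = n − (p+q) + 1, so p + q = 855451 − 853600 + 1 = 1852.
p and q are the roots of t² − 1852t + 855451 = 0.
Discriminant: 1852² − 4·855451 = 3429904 − 3421804 = 8100; √8100 = 90.
q = (1852 − 90)/2 = 881, p = (1852 + 90)/2 = 971.
Check: 881 · 971 = 855451.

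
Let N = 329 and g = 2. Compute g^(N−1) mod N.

2^1 ≡ 2 (mod 329)
2^2 ≡ 2^2 = 4 ≡ 4 (mod 329)
2^4 ≡ 4^2 = 16 ≡ 16 (mod 329)
2^8 ≡ 16^2 = 256 ≡ 256 (mod 329)
2^16 ≡ 256^2 = 65536 ≡ 65 (mod 329)
2^32 ≡ 65^2 = 4225 ≡ 277 (mod 329)
2^64 ≡ 277^2 = 76729 ≡ 72 (mod 329)
2^128 ≡ 72^2 = 5184 ≡ 249 (mod 329)
2^256 ≡ 249^2 = 62001 ≡ 149 (mod 329)
328 = 256 + 64 + 8 in binary powers of 2.
So 2^328 ≡ 149 · 72 · 256 ≡ 205 (mod 329).
Since 205 ≠ 1, base 2 is a Fermat witness: 329 is composite.

205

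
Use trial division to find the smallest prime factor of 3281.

3281 is odd.
Digit sum 14, not divisible by 3.
Ends in 1: not divisible by 5.
7: 3281 = 7·468 + 5
11: 3281 = 11·298 + 3
13: 3281 = 13·252 + 5
17: 3281 = 17·193

17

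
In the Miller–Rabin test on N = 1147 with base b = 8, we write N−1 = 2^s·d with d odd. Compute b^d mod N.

1147 − 1 = 1146 = 2^1 · 573, so d = 573.
8^1 ≡ 8 (mod 1147)
8^2 ≡ 8^2 = 64 ≡ 64 (mod 1147)
8^4 ≡ 64^2 = 4096 ≡ 655 (mod 1147)
8^8 ≡ 655^2 = 429025 ≡ 47 (mod 1147)
8^16 ≡ 47^2 = 2209 ≡ 1062 (mod 1147)
8^32 ≡ 1062^2 = 1127844 ≡ 343 (mod 1147)
8^64 ≡ 343^2 = 117649 ≡ 655 (mod 1147)
8^128 ≡ 655^2 = 429025 ≡ 47 (mod 1147)
8^256 ≡ 47^2 = 2209 ≡ 1062 (mod 1147)
8^512 ≡ 1062^2 = 1127844 ≡ 343 (mod 1147)
573 = 512 + 32 + 16 + 8 + 4 + 1 in binary powers of 2.
So 8^573 ≡ 343 · 343 · 1062 · 47 · 655 · 8 ≡ 450 (mod 1147).
Squaring chain: 450; never reaches −1, so base 8 is a Miller–Rabin witness that 1147 is composite.

450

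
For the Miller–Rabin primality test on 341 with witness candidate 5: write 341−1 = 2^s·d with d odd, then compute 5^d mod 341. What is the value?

341 − 1 = 340 = 2^2 · 85, so d = 85.
5^1 ≡ 5 (mod 341)
5^2 ≡ 5^2 = 25 ≡ 25 (mod 341)
5^4 ≡ 25^2 = 625 ≡ 284 (mod 341)
5^8 ≡ 284^2 = 80656 ≡ 180 (mod 341)
5^16 ≡ 180^2 = 32400 ≡ 5 (mod 341)
5^32 ≡ 5^2 = 25 ≡ 25 (mod 341)
5^64 ≡ 25^2 = 625 ≡ 284 (mod 341)
85 = 64 + 16 + 4 + 1 in binary powers of 2.
So 5^85 ≡ 284 · 5 · 284 · 5 ≡ 67 (mod 341).
Squaring chain: 67 → 56; never reaches −1, so base 5 is a Miller–Rabin witness that 341 is composite.

67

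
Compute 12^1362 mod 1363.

12^1 ≡ 12 (mod 1363)
12^2 ≡ 12^2 = 144 ≡ 144 (mod 1363)
12^4 ≡ 144^2 = 20736 ≡ 291 (mod 1363)
12^8 ≡ 291^2 = 84681 ≡ 175 (mod 1363)
12^16 ≡ 175^2 = 30625 ≡ 639 (mod 1363)
12^32 ≡ 639^2 = 408321 ≡ 784 (mod 1363)
12^64 ≡ 784^2 = 614656 ≡ 1306 (mod 1363)
12^128 ≡ 1306^2 = 1705636 ≡ 523 (mod 1363)
12^256 ≡ 523^2 = 273529 ≡ 929 (mod 1363)
12^512 ≡ 929^2 = 863041 ≡ 262 (mod 1363)
12^1024 ≡ 262^2 = 68644 ≡ 494 (mod 1363)
1362 = 1024 + 256 + 64 + 16 + 2 in binary powers of 2.
So 12^1362 ≡ 494 · 929 · 1306 · 639 · 144 ≡ 202 (mod 1363).
Since 202 ≠ 1, base 12 is a Fermat witness: 1363 is composite.

202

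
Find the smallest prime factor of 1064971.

1064971 is odd.
Digit sum 28, not divisible by 3.
Ends in 1: not divisible by 5.
7: 1064971 = 7·152138 + 5
11: 1064971 = 11·96815 + 6
13: 1064971 = 13·81920 + 11
17: 1064971 = 17·62645 + 6
19: 1064971 = 19·56051 + 2
23: 1064971 = 23·46303 + 2
29: 1064971 = 29·36723 + 4
31: 1064971 = 31·34353 + 28
37: 1064971 = 37·28783

37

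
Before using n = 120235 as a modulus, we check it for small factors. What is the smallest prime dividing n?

5

120235 is odd.
Digit sum 13, not divisible by 3.
Ends in 5: divisible by 5.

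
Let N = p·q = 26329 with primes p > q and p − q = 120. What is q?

113

Since p = q + 120, we have 26329 = q(q + 120), so q² + 120q − 26329 = 0.
Discriminant: 120² + 4·26329 = 14400 + 105316 = 119716; √119716 = 346.
q = (−120 + 346)/2 = 113, and p = q + 120 = 233.
Check: 113 · 233 = 26329.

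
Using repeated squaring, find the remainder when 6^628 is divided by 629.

38

6^1 ≡ 6 (mod 629)
6^2 ≡ 6^2 = 36 ≡ 36 (mod 629)
6^4 ≡ 36^2 = 1296 ≡ 38 (mod 629)
6^8 ≡ 38^2 = 1444 ≡ 186 (mod 629)
6^16 ≡ 186^2 = 34596 ≡ 1 (mod 629)
6^32 ≡ 1^2 = 1 ≡ 1 (mod 629)
6^64 ≡ 1^2 = 1 ≡ 1 (mod 629)
6^128 ≡ 1^2 = 1 ≡ 1 (mod 629)
6^256 ≡ 1^2 = 1 ≡ 1 (mod 629)
6^512 ≡ 1^2 = 1 ≡ 1 (mod 629)
628 = 512 + 64 + 32 + 16 + 4 in binary powers of 2.
So 6^628 ≡ 1 · 1 · 1 · 1 · 38 ≡ 38 (mod 629).
Since 38 ≠ 1, base 6 is a Fermat witness: 629 is composite.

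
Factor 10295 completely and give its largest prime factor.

71

10295 = 5 · 2059
2059 = 29 · 71
71 is prime.
So 10295 = 5 · 29 · 71; the largest prime factor is 71.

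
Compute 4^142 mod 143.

4^1 ≡ 4 (mod 143)
4^2 ≡ 4^2 = 16 ≡ 16 (mod 143)
4^4 ≡ 16^2 = 256 ≡ 113 (mod 143)
4^8 ≡ 113^2 = 12769 ≡ 42 (mod 143)
4^16 ≡ 42^2 = 1764 ≡ 48 (mod 143)
4^32 ≡ 48^2 = 2304 ≡ 16 (mod 143)
4^64 ≡ 16^2 = 256 ≡ 113 (mod 143)
4^128 ≡ 113^2 = 12769 ≡ 42 (mod 143)
142 = 128 + 8 + 4 + 2 in binary powers of 2.
So 4^142 ≡ 42 · 42 · 113 · 16 ≡ 126 (mod 143).
Since 126 ≠ 1, base 4 is a Fermat witness: 143 is composite.

126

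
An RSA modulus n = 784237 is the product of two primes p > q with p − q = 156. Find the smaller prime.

Since p = q + 156, we have 784237 = q(q + 156), so q² + 156q − 784237 = 0.
Discriminant: 156² + 4·784237 = 24336 + 3136948 = 3161284; √3161284 = 1778.
q = (−156 + 1778)/2 = 811, and p = q + 156 = 967.
Check: 811 · 967 = 784237.

811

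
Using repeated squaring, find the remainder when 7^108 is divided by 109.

1

7^1 ≡ 7 (mod 109)
7^2 ≡ 7^2 = 49 ≡ 49 (mod 109)
7^4 ≡ 49^2 = 2401 ≡ 3 (mod 109)
7^8 ≡ 3^2 = 9 ≡ 9 (mod 109)
7^16 ≡ 9^2 = 81 ≡ 81 (mod 109)
7^32 ≡ 81^2 = 6561 ≡ 21 (mod 109)
7^64 ≡ 21^2 = 441 ≡ 5 (mod 109)
108 = 64 + 32 + 8 + 4 in binary powers of 2.
So 7^108 ≡ 5 · 21 · 9 · 3 ≡ 1 (mod 109).
Since the result is 1, base 7 gives no evidence that 109 is composite.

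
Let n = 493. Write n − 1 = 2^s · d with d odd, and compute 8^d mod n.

206

493 − 1 = 492 = 2^2 · 123, so d = 123.
8^1 ≡ 8 (mod 493)
8^2 ≡ 8^2 = 64 ≡ 64 (mod 493)
8^4 ≡ 64^2 = 4096 ≡ 152 (mod 493)
8^8 ≡ 152^2 = 23104 ≡ 426 (mod 493)
8^16 ≡ 426^2 = 181476 ≡ 52 (mod 493)
8^32 ≡ 52^2 = 2704 ≡ 239 (mod 493)
8^64 ≡ 239^2 = 57121 ≡ 426 (mod 493)
123 = 64 + 32 + 16 + 8 + 2 + 1 in binary powers of 2.
So 8^123 ≡ 426 · 239 · 52 · 426 · 64 · 8 ≡ 206 (mod 493).
Squaring chain: 206 → 38; never reaches −1, so base 8 is a Miller–Rabin witness that 493 is composite.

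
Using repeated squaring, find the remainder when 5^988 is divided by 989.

81

5^1 ≡ 5 (mod 989)
5^2 ≡ 5^2 = 25 ≡ 25 (mod 989)
5^4 ≡ 25^2 = 625 ≡ 625 (mod 989)
5^8 ≡ 625^2 = 390625 ≡ 959 (mod 989)
5^16 ≡ 959^2 = 919681 ≡ 900 (mod 989)
5^32 ≡ 900^2 = 810000 ≡ 9 (mod 989)
5^64 ≡ 9^2 = 81 ≡ 81 (mod 989)
5^128 ≡ 81^2 = 6561 ≡ 627 (mod 989)
5^256 ≡ 627^2 = 393129 ≡ 496 (mod 989)
5^512 ≡ 496^2 = 246016 ≡ 744 (mod 989)
988 = 512 + 256 + 128 + 64 + 16 + 8 + 4 in binary powers of 2.
So 5^988 ≡ 744 · 496 · 627 · 81 · 900 · 959 · 625 ≡ 81 (mod 989).
Since 81 ≠ 1, base 5 is a Fermat witness: 989 is composite.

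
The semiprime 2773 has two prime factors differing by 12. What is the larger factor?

59

Since p = q + 12, we have 2773 = q(q + 12), so q² + 12q − 2773 = 0.
Discriminant: 12² + 4·2773 = 144 + 11092 = 11236; √11236 = 106.
q = (−12 + 106)/2 = 47, and p = q + 12 = 59.
Check: 47 · 59 = 2773.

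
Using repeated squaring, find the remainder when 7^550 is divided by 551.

7^1 ≡ 7 (mod 551)
7^2 ≡ 7^2 = 49 ≡ 49 (mod 551)
7^4 ≡ 49^2 = 2401 ≡ 197 (mod 551)
7^8 ≡ 197^2 = 38809 ≡ 239 (mod 551)
7^16 ≡ 239^2 = 57121 ≡ 368 (mod 551)
7^32 ≡ 368^2 = 135424 ≡ 429 (mod 551)
7^64 ≡ 429^2 = 184041 ≡ 7 (mod 551)
7^128 ≡ 7^2 = 49 ≡ 49 (mod 551)
7^256 ≡ 49^2 = 2401 ≡ 197 (mod 551)
7^512 ≡ 197^2 = 38809 ≡ 239 (mod 551)
550 = 512 + 32 + 4 + 2 in binary powers of 2.
So 7^550 ≡ 239 · 429 · 197 · 49 ≡ 197 (mod 551).
Since 197 ≠ 1, base 7 is a Fermat witness: 551 is composite.

197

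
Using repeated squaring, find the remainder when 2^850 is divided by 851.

169

2^1 ≡ 2 (mod 851)
2^2 ≡ 2^2 = 4 ≡ 4 (mod 851)
2^4 ≡ 4^2 = 16 ≡ 16 (mod 851)
2^8 ≡ 16^2 = 256 ≡ 256 (mod 851)
2^16 ≡ 256^2 = 65536 ≡ 9 (mod 851)
2^32 ≡ 9^2 = 81 ≡ 81 (mod 851)
2^64 ≡ 81^2 = 6561 ≡ 604 (mod 851)
2^128 ≡ 604^2 = 364816 ≡ 588 (mod 851)
2^256 ≡ 588^2 = 345744 ≡ 238 (mod 851)
2^512 ≡ 238^2 = 56644 ≡ 478 (mod 851)
850 = 512 + 256 + 64 + 16 + 2 in binary powers of 2.
So 2^850 ≡ 478 · 238 · 604 · 9 · 4 ≡ 169 (mod 851).
Since 169 ≠ 1, base 2 is a Fermat witness: 851 is composite.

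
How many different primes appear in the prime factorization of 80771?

80771 = 37^2 · 59
80771 = 37^2 · 59, which has 2 distinct prime factors.

2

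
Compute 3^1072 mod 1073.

3^1 ≡ 3 (mod 1073)
3^2 ≡ 3^2 = 9 ≡ 9 (mod 1073)
3^4 ≡ 9^2 = 81 ≡ 81 (mod 1073)
3^8 ≡ 81^2 = 6561 ≡ 123 (mod 1073)
3^16 ≡ 123^2 = 15129 ≡ 107 (mod 1073)
3^32 ≡ 107^2 = 11449 ≡ 719 (mod 1073)
3^64 ≡ 719^2 = 516961 ≡ 848 (mod 1073)
3^128 ≡ 848^2 = 719104 ≡ 194 (mod 1073)
3^256 ≡ 194^2 = 37636 ≡ 81 (mod 1073)
3^512 ≡ 81^2 = 6561 ≡ 123 (mod 1073)
3^1024 ≡ 123^2 = 15129 ≡ 107 (mod 1073)
1072 = 1024 + 32 + 16 in binary powers of 2.
So 3^1072 ≡ 107 · 719 · 107 ≡ 848 (mod 1073).
Since 848 ≠ 1, base 3 is a Fermat witness: 1073 is composite.

848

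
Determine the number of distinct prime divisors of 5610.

5610 = 2 · 2805
2805 = 3 · 935
935 = 5 · 187
187 = 11 · 17
5610 = 2 · 3 · 5 · 11 · 17, which has 5 distinct prime factors.

5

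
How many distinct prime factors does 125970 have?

6

125970 = 2 · 62985
62985 = 3 · 20995
20995 = 5 · 4199
4199 = 13 · 323
323 = 17 · 19
125970 = 2 · 3 · 5 · 13 · 17 · 19, which has 6 distinct prime factors.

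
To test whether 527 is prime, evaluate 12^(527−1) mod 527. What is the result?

12^1 ≡ 12 (mod 527)
12^2 ≡ 12^2 = 144 ≡ 144 (mod 527)
12^4 ≡ 144^2 = 20736 ≡ 183 (mod 527)
12^8 ≡ 183^2 = 33489 ≡ 288 (mod 527)
12^16 ≡ 288^2 = 82944 ≡ 205 (mod 527)
12^32 ≡ 205^2 = 42025 ≡ 392 (mod 527)
12^64 ≡ 392^2 = 153664 ≡ 307 (mod 527)
12^128 ≡ 307^2 = 94249 ≡ 443 (mod 527)
12^256 ≡ 443^2 = 196249 ≡ 205 (mod 527)
12^512 ≡ 205^2 = 42025 ≡ 392 (mod 527)
526 = 512 + 8 + 4 + 2 in binary powers of 2.
So 12^526 ≡ 392 · 288 · 183 · 144 ≡ 236 (mod 527).
Since 236 ≠ 1, base 12 is a Fermat witness: 527 is composite.

236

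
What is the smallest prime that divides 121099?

121099 is odd.
Digit sum 22, not divisible by 3.
Ends in 9: not divisible by 5.
7: 121099 = 7·17299 + 6
11: 121099 = 11·11009

11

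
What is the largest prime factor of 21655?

21655 = 5 · 4331
4331 = 61 · 71
71 is prime.
So 21655 = 5 · 61 · 71; the largest prime factor is 71.

71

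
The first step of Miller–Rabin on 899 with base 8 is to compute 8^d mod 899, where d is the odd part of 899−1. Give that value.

899 − 1 = 898 = 2^1 · 449, so d = 449.
8^1 ≡ 8 (mod 899)
8^2 ≡ 8^2 = 64 ≡ 64 (mod 899)
8^4 ≡ 64^2 = 4096 ≡ 500 (mod 899)
8^8 ≡ 500^2 = 250000 ≡ 78 (mod 899)
8^16 ≡ 78^2 = 6084 ≡ 690 (mod 899)
8^32 ≡ 690^2 = 476100 ≡ 529 (mod 899)
8^64 ≡ 529^2 = 279841 ≡ 252 (mod 899)
8^128 ≡ 252^2 = 63504 ≡ 574 (mod 899)
8^256 ≡ 574^2 = 329476 ≡ 442 (mod 899)
449 = 256 + 128 + 64 + 1 in binary powers of 2.
So 8^449 ≡ 442 · 574 · 252 · 8 ≡ 66 (mod 899).
Squaring chain: 66; never reaches −1, so base 8 is a Miller–Rabin witness that 899 is composite.

66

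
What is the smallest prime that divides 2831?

19

2831 is odd.
Digit sum 14, not divisible by 3.
Ends in 1: not divisible by 5.
7: 2831 = 7·404 + 3
11: 2831 = 11·257 + 4
13: 2831 = 13·217 + 10
17: 2831 = 17·166 + 9
19: 2831 = 19·149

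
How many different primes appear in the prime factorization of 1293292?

6

1293292 = 2^2 · 323323
323323 = 7 · 46189
46189 = 11 · 4199
4199 = 13 · 323
323 = 17 · 19
1293292 = 2^2 · 7 · 11 · 13 · 17 · 19, which has 6 distinct prime factors.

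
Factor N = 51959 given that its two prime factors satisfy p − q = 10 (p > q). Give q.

223

Since p = q + 10, we have 51959 = q(q + 10), so q² + 10q − 51959 = 0.
Discriminant: 10² + 4·51959 = 100 + 207836 = 207936; √207936 = 456.
q = (−10 + 456)/2 = 223, and p = q + 10 = 233.
Check: 223 · 233 = 51959.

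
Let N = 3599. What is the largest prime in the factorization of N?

61

3599 = 59 · 61
61 is prime.
So 3599 = 59 · 61; the largest prime factor is 61.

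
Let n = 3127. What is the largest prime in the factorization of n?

59

3127 = 53 · 59
59 is prime.
So 3127 = 53 · 59; the largest prime factor is 59.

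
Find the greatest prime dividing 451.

41

451 = 11 · 41
41 is prime.
So 451 = 11 · 41; the largest prime factor is 41.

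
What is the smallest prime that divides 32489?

32489 is odd.
Digit sum 26, not divisible by 3.
Ends in 9: not divisible by 5.
7: 32489 = 7·4641 + 2
11: 32489 = 11·2953 + 6
13: 32489 = 13·2499 + 2
17: 32489 = 17·1911 + 2
19: 32489 = 19·1709 + 18
23: 32489 = 23·1412 + 13
29: 32489 = 29·1120 + 9
31: 32489 = 31·1048 + 1
37: 32489 = 37·878 + 3
41: 32489 = 41·792 + 17
43: 32489 = 43·755 + 24
47: 32489 = 47·691 + 12
53: 32489 = 53·613

53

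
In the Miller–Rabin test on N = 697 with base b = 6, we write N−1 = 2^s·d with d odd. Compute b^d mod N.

697 − 1 = 696 = 2^3 · 87, so d = 87.
6^1 ≡ 6 (mod 697)
6^2 ≡ 6^2 = 36 ≡ 36 (mod 697)
6^4 ≡ 36^2 = 1296 ≡ 599 (mod 697)
6^8 ≡ 599^2 = 358801 ≡ 543 (mod 697)
6^16 ≡ 543^2 = 294849 ≡ 18 (mod 697)
6^32 ≡ 18^2 = 324 ≡ 324 (mod 697)
6^64 ≡ 324^2 = 104976 ≡ 426 (mod 697)
87 = 64 + 16 + 4 + 2 + 1 in binary powers of 2.
So 6^87 ≡ 426 · 18 · 599 · 36 · 6 ≡ 439 (mod 697).
Squaring chain: 439 → 349 → 523; never reaches −1, so base 6 is a Miller–Rabin witness that 697 is composite.

439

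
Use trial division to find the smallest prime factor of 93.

3

93 is odd.
Digit sum 12, divisible by 3.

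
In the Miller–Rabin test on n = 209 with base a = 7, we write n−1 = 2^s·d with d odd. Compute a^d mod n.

209 − 1 = 208 = 2^4 · 13, so d = 13.
7^1 ≡ 7 (mod 209)
7^2 ≡ 7^2 = 49 ≡ 49 (mod 209)
7^4 ≡ 49^2 = 2401 ≡ 102 (mod 209)
7^8 ≡ 102^2 = 10404 ≡ 163 (mod 209)
13 = 8 + 4 + 1 in binary powers of 2.
So 7^13 ≡ 163 · 102 · 7 ≡ 178 (mod 209).
Squaring chain: 178 → 125 → 159 → 201; never reaches −1, so base 7 is a Miller–Rabin witness that 209 is composite.

178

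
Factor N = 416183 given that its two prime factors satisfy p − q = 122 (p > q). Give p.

709

Since p = q + 122, we have 416183 = q(q + 122), so q² + 122q − 416183 = 0.
Discriminant: 122² + 4·416183 = 14884 + 1664732 = 1679616; √1679616 = 1296.
q = (−122 + 1296)/2 = 587, and p = q + 122 = 709.
Check: 587 · 709 = 416183.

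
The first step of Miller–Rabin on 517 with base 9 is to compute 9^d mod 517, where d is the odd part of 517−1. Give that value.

478

517 − 1 = 516 = 2^2 · 129, so d = 129.
9^1 ≡ 9 (mod 517)
9^2 ≡ 9^2 = 81 ≡ 81 (mod 517)
9^4 ≡ 81^2 = 6561 ≡ 357 (mod 517)
9^8 ≡ 357^2 = 127449 ≡ 267 (mod 517)
9^16 ≡ 267^2 = 71289 ≡ 460 (mod 517)
9^32 ≡ 460^2 = 211600 ≡ 147 (mod 517)
9^64 ≡ 147^2 = 21609 ≡ 412 (mod 517)
9^128 ≡ 412^2 = 169744 ≡ 168 (mod 517)
129 = 128 + 1 in binary powers of 2.
So 9^129 ≡ 168 · 9 ≡ 478 (mod 517).
Squaring chain: 478 → 487; never reaches −1, so base 9 is a Miller–Rabin witness that 517 is composite.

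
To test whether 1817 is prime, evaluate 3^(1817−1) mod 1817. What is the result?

3^1 ≡ 3 (mod 1817)
3^2 ≡ 3^2 = 9 ≡ 9 (mod 1817)
3^4 ≡ 9^2 = 81 ≡ 81 (mod 1817)
3^8 ≡ 81^2 = 6561 ≡ 1110 (mod 1817)
3^16 ≡ 1110^2 = 1232100 ≡ 174 (mod 1817)
3^32 ≡ 174^2 = 30276 ≡ 1204 (mod 1817)
3^64 ≡ 1204^2 = 1449616 ≡ 1467 (mod 1817)
3^128 ≡ 1467^2 = 2152089 ≡ 761 (mod 1817)
3^256 ≡ 761^2 = 579121 ≡ 1315 (mod 1817)
3^512 ≡ 1315^2 = 1729225 ≡ 1258 (mod 1817)
3^1024 ≡ 1258^2 = 1582564 ≡ 1774 (mod 1817)
1816 = 1024 + 512 + 256 + 16 + 8 in binary powers of 2.
So 3^1816 ≡ 1774 · 1258 · 1315 · 174 · 1110 ≡ 762 (mod 1817).
Since 762 ≠ 1, base 3 is a Fermat witness: 1817 is composite.

762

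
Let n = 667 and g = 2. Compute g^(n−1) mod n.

2^1 ≡ 2 (mod 667)
2^2 ≡ 2^2 = 4 ≡ 4 (mod 667)
2^4 ≡ 4^2 = 16 ≡ 16 (mod 667)
2^8 ≡ 16^2 = 256 ≡ 256 (mod 667)
2^16 ≡ 256^2 = 65536 ≡ 170 (mod 667)
2^32 ≡ 170^2 = 28900 ≡ 219 (mod 667)
2^64 ≡ 219^2 = 47961 ≡ 604 (mod 667)
2^128 ≡ 604^2 = 364816 ≡ 634 (mod 667)
2^256 ≡ 634^2 = 401956 ≡ 422 (mod 667)
2^512 ≡ 422^2 = 178084 ≡ 662 (mod 667)
666 = 512 + 128 + 16 + 8 + 2 in binary powers of 2.
So 2^666 ≡ 662 · 634 · 170 · 256 · 4 ≡ 179 (mod 667).
Since 179 ≠ 1, base 2 is a Fermat witness: 667 is composite.

179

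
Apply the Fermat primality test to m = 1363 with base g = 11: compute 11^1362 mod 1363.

1193

11^1 ≡ 11 (mod 1363)
11^2 ≡ 11^2 = 121 ≡ 121 (mod 1363)
11^4 ≡ 121^2 = 14641 ≡ 1011 (mod 1363)
11^8 ≡ 1011^2 = 1022121 ≡ 1234 (mod 1363)
11^16 ≡ 1234^2 = 1522756 ≡ 285 (mod 1363)
11^32 ≡ 285^2 = 81225 ≡ 808 (mod 1363)
11^64 ≡ 808^2 = 652864 ≡ 1350 (mod 1363)
11^128 ≡ 1350^2 = 1822500 ≡ 169 (mod 1363)
11^256 ≡ 169^2 = 28561 ≡ 1301 (mod 1363)
11^512 ≡ 1301^2 = 1692601 ≡ 1118 (mod 1363)
11^1024 ≡ 1118^2 = 1249924 ≡ 53 (mod 1363)
1362 = 1024 + 256 + 64 + 16 + 2 in binary powers of 2.
So 11^1362 ≡ 53 · 1301 · 1350 · 285 · 121 ≡ 1193 (mod 1363).
Since 1193 ≠ 1, base 11 is a Fermat witness: 1363 is composite.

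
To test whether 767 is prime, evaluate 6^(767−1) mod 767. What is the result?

6^1 ≡ 6 (mod 767)
6^2 ≡ 6^2 = 36 ≡ 36 (mod 767)
6^4 ≡ 36^2 = 1296 ≡ 529 (mod 767)
6^8 ≡ 529^2 = 279841 ≡ 653 (mod 767)
6^16 ≡ 653^2 = 426409 ≡ 724 (mod 767)
6^32 ≡ 724^2 = 524176 ≡ 315 (mod 767)
6^64 ≡ 315^2 = 99225 ≡ 282 (mod 767)
6^128 ≡ 282^2 = 79524 ≡ 523 (mod 767)
6^256 ≡ 523^2 = 273529 ≡ 477 (mod 767)
6^512 ≡ 477^2 = 227529 ≡ 497 (mod 767)
766 = 512 + 128 + 64 + 32 + 16 + 8 + 4 + 2 in binary powers of 2.
So 6^766 ≡ 497 · 523 · 282 · 315 · 724 · 653 · 529 · 36 ≡ 641 (mod 767).
Since 641 ≠ 1, base 6 is a Fermat witness: 767 is composite.

641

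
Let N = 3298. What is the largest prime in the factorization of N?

3298 = 2 · 1649
1649 = 17 · 97
97 is prime.
So 3298 = 2 · 17 · 97; the largest prime factor is 97.

97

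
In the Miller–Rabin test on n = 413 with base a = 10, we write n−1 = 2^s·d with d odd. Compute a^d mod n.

129

413 − 1 = 412 = 2^2 · 103, so d = 103.
10^1 ≡ 10 (mod 413)
10^2 ≡ 10^2 = 100 ≡ 100 (mod 413)
10^4 ≡ 100^2 = 10000 ≡ 88 (mod 413)
10^8 ≡ 88^2 = 7744 ≡ 310 (mod 413)
10^16 ≡ 310^2 = 96100 ≡ 284 (mod 413)
10^32 ≡ 284^2 = 80656 ≡ 121 (mod 413)
10^64 ≡ 121^2 = 14641 ≡ 186 (mod 413)
103 = 64 + 32 + 4 + 2 + 1 in binary powers of 2.
So 10^103 ≡ 186 · 121 · 88 · 100 · 10 ≡ 129 (mod 413).
Squaring chain: 129 → 121; never reaches −1, so base 10 is a Miller–Rabin witness that 413 is composite.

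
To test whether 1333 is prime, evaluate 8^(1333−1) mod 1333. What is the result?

64

8^1 ≡ 8 (mod 1333)
8^2 ≡ 8^2 = 64 ≡ 64 (mod 1333)
8^4 ≡ 64^2 = 4096 ≡ 97 (mod 1333)
8^8 ≡ 97^2 = 9409 ≡ 78 (mod 1333)
8^16 ≡ 78^2 = 6084 ≡ 752 (mod 1333)
8^32 ≡ 752^2 = 565504 ≡ 312 (mod 1333)
8^64 ≡ 312^2 = 97344 ≡ 35 (mod 1333)
8^128 ≡ 35^2 = 1225 ≡ 1225 (mod 1333)
8^256 ≡ 1225^2 = 1500625 ≡ 1000 (mod 1333)
8^512 ≡ 1000^2 = 1000000 ≡ 250 (mod 1333)
8^1024 ≡ 250^2 = 62500 ≡ 1182 (mod 1333)
1332 = 1024 + 256 + 32 + 16 + 4 in binary powers of 2.
So 8^1332 ≡ 1182 · 1000 · 312 · 752 · 97 ≡ 64 (mod 1333).
Since 64 ≠ 1, base 8 is a Fermat witness: 1333 is composite.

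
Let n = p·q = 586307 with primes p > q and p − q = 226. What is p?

Since p = q + 226, we have 586307 = q(q + 226), so q² + 226q − 586307 = 0.
Discriminant: 226² + 4·586307 = 51076 + 2345228 = 2396304; √2396304 = 1548.
q = (−226 + 1548)/2 = 661, and p = q + 226 = 887.
Check: 661 · 887 = 586307.

887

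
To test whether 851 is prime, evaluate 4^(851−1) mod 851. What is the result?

478

4^1 ≡ 4 (mod 851)
4^2 ≡ 4^2 = 16 ≡ 16 (mod 851)
4^4 ≡ 16^2 = 256 ≡ 256 (mod 851)
4^8 ≡ 256^2 = 65536 ≡ 9 (mod 851)
4^16 ≡ 9^2 = 81 ≡ 81 (mod 851)
4^32 ≡ 81^2 = 6561 ≡ 604 (mod 851)
4^64 ≡ 604^2 = 364816 ≡ 588 (mod 851)
4^128 ≡ 588^2 = 345744 ≡ 238 (mod 851)
4^256 ≡ 238^2 = 56644 ≡ 478 (mod 851)
4^512 ≡ 478^2 = 228484 ≡ 416 (mod 851)
850 = 512 + 256 + 64 + 16 + 2 in binary powers of 2.
So 4^850 ≡ 416 · 478 · 588 · 81 · 16 ≡ 478 (mod 851).
Since 478 ≠ 1, base 4 is a Fermat witness: 851 is composite.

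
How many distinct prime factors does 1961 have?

2

1961 = 37 · 53
1961 = 37 · 53, which has 2 distinct prime factors.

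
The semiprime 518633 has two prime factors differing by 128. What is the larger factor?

Since p = q + 128, we have 518633 = q(q + 128), so q² + 128q − 518633 = 0.
Discriminant: 128² + 4·518633 = 16384 + 2074532 = 2090916; √2090916 = 1446.
q = (−128 + 1446)/2 = 659, and p = q + 128 = 787.
Check: 659 · 787 = 518633.

787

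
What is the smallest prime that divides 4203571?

61

4203571 is odd.
Digit sum 22, not divisible by 3.
Ends in 1: not divisible by 5.
7: 4203571 = 7·600510 + 1
11: 4203571 = 11·382142 + 9
13: 4203571 = 13·323351 + 8
17: 4203571 = 17·247268 + 15
19: 4203571 = 19·221240 + 11
23: 4203571 = 23·182763 + 22
29: 4203571 = 29·144950 + 21
31: 4203571 = 31·135599 + 2
37: 4203571 = 37·113610 + 1
41: 4203571 = 41·102526 + 5
43: 4203571 = 43·97757 + 20
47: 4203571 = 47·89437 + 32
53: 4203571 = 53·79312 + 35
59: 4203571 = 59·71246 + 57
61: 4203571 = 61·68911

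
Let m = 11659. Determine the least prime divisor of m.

11659 is odd.
Digit sum 22, not divisible by 3.
Ends in 9: not divisible by 5.
7: 11659 = 7·1665 + 4
11: 11659 = 11·1059 + 10
13: 11659 = 13·896 + 11
17: 11659 = 17·685 + 14
19: 11659 = 19·613 + 12
23: 11659 = 23·506 + 21
29: 11659 = 29·402 + 1
31: 11659 = 31·376 + 3
37: 11659 = 37·315 + 4
41: 11659 = 41·284 + 15
43: 11659 = 43·271 + 6
47: 11659 = 47·248 + 3
53: 11659 = 53·219 + 52
59: 11659 = 59·197 + 36
61: 11659 = 61·191 + 8
67: 11659 = 67·174 + 1
71: 11659 = 71·164 + 15
73: 11659 = 73·159 + 52
79: 11659 = 79·147 + 46
83: 11659 = 83·140 + 39
89: 11659 = 89·131

89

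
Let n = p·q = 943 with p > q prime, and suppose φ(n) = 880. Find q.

φ(n) = (p−1)(q−1) = n − (p+q) + 1, so p + q = 943 − 880 + 1 = 64.
p and q are the roots of t² − 64t + 943 = 0.
Discriminant: 64² − 4·943 = 4096 − 3772 = 324; √324 = 18.
q = (64 − 18)/2 = 23, p = (64 + 18)/2 = 41.
Check: 23 · 41 = 943.

23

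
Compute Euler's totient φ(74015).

Factor: 74015 = 5 · 113 · 131.
φ(74015) = (5−1) · (113−1) · (131−1) = 4 · 112 · 130 = 58240.

58240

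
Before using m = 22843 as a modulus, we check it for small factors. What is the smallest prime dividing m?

22843 is odd.
Digit sum 19, not divisible by 3.
Ends in 3: not divisible by 5.
7: 22843 = 7·3263 + 2
11: 22843 = 11·2076 + 7
13: 22843 = 13·1757 + 2
17: 22843 = 17·1343 + 12
19: 22843 = 19·1202 + 5
23: 22843 = 23·993 + 4
29: 22843 = 29·787 + 20
31: 22843 = 31·736 + 27
37: 22843 = 37·617 + 14
41: 22843 = 41·557 + 6
43: 22843 = 43·531 + 10
47: 22843 = 47·486 + 1
53: 22843 = 53·431

53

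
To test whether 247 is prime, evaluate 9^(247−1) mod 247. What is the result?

235

9^1 ≡ 9 (mod 247)
9^2 ≡ 9^2 = 81 ≡ 81 (mod 247)
9^4 ≡ 81^2 = 6561 ≡ 139 (mod 247)
9^8 ≡ 139^2 = 19321 ≡ 55 (mod 247)
9^16 ≡ 55^2 = 3025 ≡ 61 (mod 247)
9^32 ≡ 61^2 = 3721 ≡ 16 (mod 247)
9^64 ≡ 16^2 = 256 ≡ 9 (mod 247)
9^128 ≡ 9^2 = 81 ≡ 81 (mod 247)
246 = 128 + 64 + 32 + 16 + 4 + 2 in binary powers of 2.
So 9^246 ≡ 81 · 9 · 16 · 61 · 139 · 81 ≡ 235 (mod 247).
Since 235 ≠ 1, base 9 is a Fermat witness: 247 is composite.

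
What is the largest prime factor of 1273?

1273 = 19 · 67
67 is prime.
So 1273 = 19 · 67; the largest prime factor is 67.

67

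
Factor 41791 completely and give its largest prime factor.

79

41791 = 23 · 1817
1817 = 23 · 79
79 is prime.
So 41791 = 23^2 · 79; the largest prime factor is 79.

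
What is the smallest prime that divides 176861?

176861 is odd.
Digit sum 29, not divisible by 3.
Ends in 1: not divisible by 5.
7: 176861 = 7·25265 + 6
11: 176861 = 11·16078 + 3
13: 176861 = 13·13604 + 9
17: 176861 = 17·10403 + 10
19: 176861 = 19·9308 + 9
23: 176861 = 23·7689 + 14
29: 176861 = 29·6098 + 19
31: 176861 = 31·5705 + 6
37: 176861 = 37·4780 + 1
41: 176861 = 41·4313 + 28
43: 176861 = 43·4113 + 2
47: 176861 = 47·3763

47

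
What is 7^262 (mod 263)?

7^1 ≡ 7 (mod 263)
7^2 ≡ 7^2 = 49 ≡ 49 (mod 263)
7^4 ≡ 49^2 = 2401 ≡ 34 (mod 263)
7^8 ≡ 34^2 = 1156 ≡ 104 (mod 263)
7^16 ≡ 104^2 = 10816 ≡ 33 (mod 263)
7^32 ≡ 33^2 = 1089 ≡ 37 (mod 263)
7^64 ≡ 37^2 = 1369 ≡ 54 (mod 263)
7^128 ≡ 54^2 = 2916 ≡ 23 (mod 263)
7^256 ≡ 23^2 = 529 ≡ 3 (mod 263)
262 = 256 + 4 + 2 in binary powers of 2.
So 7^262 ≡ 3 · 34 · 49 ≡ 1 (mod 263).
Since the result is 1, base 7 gives no evidence that 263 is composite.

1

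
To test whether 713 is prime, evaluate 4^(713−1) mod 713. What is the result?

78

4^1 ≡ 4 (mod 713)
4^2 ≡ 4^2 = 16 ≡ 16 (mod 713)
4^4 ≡ 16^2 = 256 ≡ 256 (mod 713)
4^8 ≡ 256^2 = 65536 ≡ 653 (mod 713)
4^16 ≡ 653^2 = 426409 ≡ 35 (mod 713)
4^32 ≡ 35^2 = 1225 ≡ 512 (mod 713)
4^64 ≡ 512^2 = 262144 ≡ 473 (mod 713)
4^128 ≡ 473^2 = 223729 ≡ 560 (mod 713)
4^256 ≡ 560^2 = 313600 ≡ 593 (mod 713)
4^512 ≡ 593^2 = 351649 ≡ 140 (mod 713)
712 = 512 + 128 + 64 + 8 in binary powers of 2.
So 4^712 ≡ 140 · 560 · 473 · 653 ≡ 78 (mod 713).
Since 78 ≠ 1, base 4 is a Fermat witness: 713 is composite.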